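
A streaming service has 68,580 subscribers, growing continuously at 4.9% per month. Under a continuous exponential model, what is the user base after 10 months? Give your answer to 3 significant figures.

P(10) = 68580 · e^(0.049·10) = 68580 · e^(0.49)
= 68580 · 1.63232 ≈ 111944.25

≈ 112,000 subscribers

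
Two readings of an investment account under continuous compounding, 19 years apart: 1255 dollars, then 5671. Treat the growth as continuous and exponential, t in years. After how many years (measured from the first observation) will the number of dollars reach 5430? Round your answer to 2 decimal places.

r = ln(5671/1255) / 19 ≈ 0.079381 per year
t = ln(5430/1255) / r = 1.4648 / 0.079381 ≈ 18.453

t ≈ 18.45 years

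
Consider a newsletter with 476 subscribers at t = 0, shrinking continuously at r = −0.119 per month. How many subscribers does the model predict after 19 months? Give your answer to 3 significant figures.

≈ 49.6 subscribers

P(19) = 476 · e^(-0.119·19) = 476 · e^(-2.261)
= 476 · 0.10425 ≈ 49.62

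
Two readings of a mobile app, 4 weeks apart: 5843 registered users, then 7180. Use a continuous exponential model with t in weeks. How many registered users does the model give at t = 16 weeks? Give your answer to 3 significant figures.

≈ 13,300 registered users

r = ln(7180/5843) / 4 ≈ 0.051514 per week
P(16) = 5843 · e^(0.051514·16) = 5843 · 2.2801 ≈ 13322.63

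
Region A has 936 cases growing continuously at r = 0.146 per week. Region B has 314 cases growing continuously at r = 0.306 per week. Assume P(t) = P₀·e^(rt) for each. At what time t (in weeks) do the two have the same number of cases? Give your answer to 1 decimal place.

936·e^(0.146t) = 314·e^(0.306t)
936/314 = e^((0.306 − 0.146)t) → ln(2.98089) = 0.16·t
t = 1.09222 / 0.16

t ≈ 6.8 weeks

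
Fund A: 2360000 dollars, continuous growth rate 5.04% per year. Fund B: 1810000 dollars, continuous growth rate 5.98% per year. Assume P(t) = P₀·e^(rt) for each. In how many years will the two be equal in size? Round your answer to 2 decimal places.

t ≈ 28.23 years

2360000·e^(0.0504t) = 1810000·e^(0.0598t)
2360000/1810000 = e^((0.0598 − 0.0504)t) → ln(1.30387) = 0.0094·t
t = 0.26533 / 0.0094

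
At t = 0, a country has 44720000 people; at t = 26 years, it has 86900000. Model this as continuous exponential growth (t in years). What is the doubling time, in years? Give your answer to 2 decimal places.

r = ln(86900000/44720000) / 26 = ln(1.9432) / 26 ≈ 0.025551 per year
doubling time = ln 2 / |r| = 0.69315 / 0.025551

doubling time ≈ 27.13 years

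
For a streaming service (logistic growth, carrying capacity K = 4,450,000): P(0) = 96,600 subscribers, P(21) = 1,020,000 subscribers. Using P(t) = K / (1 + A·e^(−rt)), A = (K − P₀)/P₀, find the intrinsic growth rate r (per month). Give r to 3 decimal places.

r ≈ 0.124 per month

A = (4450000 − 96600)/96600 = 45.06625
1020000 = 4450000/(1 + 45.06625·e^(−r·21)) → e^(−21r) = (4.36275 − 1)/45.06625 = 0.074618
r = −ln(0.074618)/21 = 2.59538/21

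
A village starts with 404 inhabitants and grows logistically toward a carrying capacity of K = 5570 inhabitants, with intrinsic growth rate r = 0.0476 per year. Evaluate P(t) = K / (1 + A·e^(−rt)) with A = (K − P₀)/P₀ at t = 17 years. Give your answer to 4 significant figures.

≈ 832.2 inhabitants

A = (5570 − 404)/404 = 12.78713
P(17) = 5570 / (1 + 12.78713·e^(−0.0476·17)) = 5570 / (1 + 12.78713·0.445214)
= 5570 / 6.69301 ≈ 832.21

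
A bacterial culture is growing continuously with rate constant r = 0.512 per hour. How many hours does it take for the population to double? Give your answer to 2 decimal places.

doubling time ≈ 1.35 hours

doubling time = ln(2) / |r| = 0.69315 / 0.512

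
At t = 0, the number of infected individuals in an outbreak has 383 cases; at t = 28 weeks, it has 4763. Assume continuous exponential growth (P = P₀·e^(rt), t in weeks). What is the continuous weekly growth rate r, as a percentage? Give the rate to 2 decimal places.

r ≈ 9.00% per week

4763 = 383 · e^(r·28)
e^(28r) = 4763/383 = 12.43603
r = ln(12.43603) / 28 = 2.5206 / 28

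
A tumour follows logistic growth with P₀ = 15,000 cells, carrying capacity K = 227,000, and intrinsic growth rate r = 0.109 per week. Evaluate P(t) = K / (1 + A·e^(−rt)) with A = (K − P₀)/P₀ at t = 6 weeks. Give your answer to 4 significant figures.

A = (227000 − 15000)/15000 = 14.13333
P(6) = 227000 / (1 + 14.13333·e^(−0.109·6)) = 227000 / (1 + 14.13333·0.519962)
= 227000 / 8.34879 ≈ 27189.56

≈ 27,190 cells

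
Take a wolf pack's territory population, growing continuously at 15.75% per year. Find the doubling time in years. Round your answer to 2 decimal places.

doubling time = ln(2) / |r| = 0.69315 / 0.1575

doubling time ≈ 4.40 years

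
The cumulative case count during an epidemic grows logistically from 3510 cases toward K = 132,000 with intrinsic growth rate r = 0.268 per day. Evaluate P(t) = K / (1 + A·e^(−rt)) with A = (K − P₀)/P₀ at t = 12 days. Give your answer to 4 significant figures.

≈ 53,470 cases

A = (132000 − 3510)/3510 = 36.60684
P(12) = 132000 / (1 + 36.60684·e^(−0.268·12)) = 132000 / (1 + 36.60684·0.040115)
= 132000 / 2.46849 ≈ 53473.97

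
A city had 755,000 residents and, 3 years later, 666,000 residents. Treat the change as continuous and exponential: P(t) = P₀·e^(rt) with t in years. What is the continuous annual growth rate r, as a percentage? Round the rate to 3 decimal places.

r ≈ -4.181% per year

666000 = 755000 · e^(r·3)
e^(3r) = 666000/755000 = 0.88212
r = ln(0.88212) / 3 = -0.12543 / 3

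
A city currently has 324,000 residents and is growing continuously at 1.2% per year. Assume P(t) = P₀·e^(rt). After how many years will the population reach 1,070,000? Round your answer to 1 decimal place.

1070000 = 324000 · e^(0.012·t)
t = ln(1070000/324000) / 0.012 = ln(3.30247) / 0.012 = 1.19467 / 0.012

t ≈ 99.6 years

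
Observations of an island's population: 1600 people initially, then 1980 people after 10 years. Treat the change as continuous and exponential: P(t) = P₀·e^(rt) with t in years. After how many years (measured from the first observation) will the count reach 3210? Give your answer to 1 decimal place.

t ≈ 32.7 years

r = ln(1980/1600) / 10 ≈ 0.021309 per year
t = ln(3210/1600) / r = 0.69627 / 0.021309 ≈ 32.674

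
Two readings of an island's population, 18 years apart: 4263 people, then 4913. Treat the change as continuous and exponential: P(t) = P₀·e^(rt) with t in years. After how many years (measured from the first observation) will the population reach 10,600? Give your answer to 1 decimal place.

r = ln(4913/4263) / 18 ≈ 0.007884 per year
t = ln(10600/4263) / r = 0.91088 / 0.007884 ≈ 115.536

t ≈ 115.5 years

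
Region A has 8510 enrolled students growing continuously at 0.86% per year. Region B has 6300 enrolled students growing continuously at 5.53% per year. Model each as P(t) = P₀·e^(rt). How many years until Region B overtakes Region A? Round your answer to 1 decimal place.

8510·e^(0.0086t) = 6300·e^(0.0553t)
8510/6300 = e^((0.0553 − 0.0086)t) → ln(1.35079) = 0.0467·t
t = 0.30069 / 0.0467

t ≈ 6.4 years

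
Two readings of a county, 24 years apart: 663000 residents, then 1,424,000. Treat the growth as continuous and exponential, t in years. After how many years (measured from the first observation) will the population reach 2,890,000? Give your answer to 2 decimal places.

t ≈ 46.22 years

r = ln(1424000/663000) / 24 ≈ 0.031852 per year
t = ln(2890000/663000) / r = 1.47224 / 0.031852 ≈ 46.221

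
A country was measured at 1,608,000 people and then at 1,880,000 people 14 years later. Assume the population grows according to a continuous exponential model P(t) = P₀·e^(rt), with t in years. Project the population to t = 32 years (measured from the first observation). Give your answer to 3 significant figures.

r = ln(1880000/1608000) / 14 ≈ 0.011163 per year
P(32) = 1608000 · e^(0.011163·32) = 1608000 · 1.42934 ≈ 2298378.75

≈ 2,300,000 people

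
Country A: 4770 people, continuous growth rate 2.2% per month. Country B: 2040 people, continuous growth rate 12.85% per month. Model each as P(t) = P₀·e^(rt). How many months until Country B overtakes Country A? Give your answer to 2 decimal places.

t ≈ 7.98 months

4770·e^(0.022t) = 2040·e^(0.1285t)
4770/2040 = e^((0.1285 − 0.022)t) → ln(2.33824) = 0.1065·t
t = 0.8494 / 0.1065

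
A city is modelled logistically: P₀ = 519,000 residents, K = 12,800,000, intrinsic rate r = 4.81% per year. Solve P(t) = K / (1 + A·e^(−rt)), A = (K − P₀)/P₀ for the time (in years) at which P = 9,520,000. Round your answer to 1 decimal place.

A = (12800000 − 519000)/519000 = 23.66281
9520000 = 12800000/(1 + 23.66281·e^(−0.0481t)) → 1 + 23.66281·e^(−0.0481t) = 1.34454
e^(−0.0481t) = 0.01456 → t = ln(68.67987)/0.0481 = 4.22946/0.0481

t ≈ 87.9 years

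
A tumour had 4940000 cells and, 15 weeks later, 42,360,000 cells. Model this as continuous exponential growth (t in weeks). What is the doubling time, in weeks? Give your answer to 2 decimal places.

r = ln(42360000/4940000) / 15 = ln(8.5749) / 15 ≈ 0.143256 per week
doubling time = ln 2 / |r| = 0.69315 / 0.143256

doubling time ≈ 4.84 weeks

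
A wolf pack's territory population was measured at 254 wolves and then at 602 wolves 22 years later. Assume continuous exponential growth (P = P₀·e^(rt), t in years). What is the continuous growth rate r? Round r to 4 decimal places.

r ≈ 0.0392 per year

602 = 254 · e^(r·22)
e^(22r) = 602/254 = 2.37008
r = ln(2.37008) / 22 = 0.86292 / 22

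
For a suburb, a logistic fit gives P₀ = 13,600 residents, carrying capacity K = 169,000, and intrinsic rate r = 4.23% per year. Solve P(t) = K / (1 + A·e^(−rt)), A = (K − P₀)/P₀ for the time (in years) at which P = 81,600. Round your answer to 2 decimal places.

A = (169000 − 13600)/13600 = 11.42647
81600 = 169000/(1 + 11.42647·e^(−0.0423t)) → 1 + 11.42647·e^(−0.0423t) = 2.07108
e^(−0.0423t) = 0.093737 → t = ln(10.66819)/0.0423 = 2.36727/0.0423

t ≈ 55.96 years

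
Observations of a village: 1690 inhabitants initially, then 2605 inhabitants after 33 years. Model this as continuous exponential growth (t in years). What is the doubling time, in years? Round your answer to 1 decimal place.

r = ln(2605/1690) / 33 = ln(1.54142) / 33 ≈ 0.013112 per year
doubling time = ln 2 / |r| = 0.69315 / 0.013112

doubling time ≈ 52.9 years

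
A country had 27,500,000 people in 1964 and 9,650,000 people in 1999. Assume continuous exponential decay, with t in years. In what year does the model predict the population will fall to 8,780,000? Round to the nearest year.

r = ln(9650000/27500000) / 35 = -1.04723/35 ≈ -0.029921 per year
t = ln(8780000/27500000) / r = -1.14171/-0.029921 ≈ 38.16 years after 1964

year 2002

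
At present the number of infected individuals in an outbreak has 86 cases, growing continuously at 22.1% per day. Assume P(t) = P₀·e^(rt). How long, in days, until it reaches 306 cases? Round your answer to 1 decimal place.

306 = 86 · e^(0.221·t)
t = ln(306/86) / 0.221 = ln(3.55814) / 0.221 = 1.26924 / 0.221

t ≈ 5.7 days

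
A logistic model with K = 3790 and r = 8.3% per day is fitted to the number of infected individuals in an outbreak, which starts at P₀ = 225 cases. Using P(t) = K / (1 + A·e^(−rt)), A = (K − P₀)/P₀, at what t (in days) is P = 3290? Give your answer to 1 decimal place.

A = (3790 − 225)/225 = 15.84444
3290 = 3790/(1 + 15.84444·e^(−0.083t)) → 1 + 15.84444·e^(−0.083t) = 1.15198
e^(−0.083t) = 0.009592 → t = ln(104.25644)/0.083 = 4.64685/0.083

t ≈ 56.0 days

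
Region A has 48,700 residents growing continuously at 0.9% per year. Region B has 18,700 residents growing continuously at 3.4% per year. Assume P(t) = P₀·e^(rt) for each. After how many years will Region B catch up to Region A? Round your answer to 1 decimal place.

t ≈ 38.3 years

48700·e^(0.009t) = 18700·e^(0.034t)
48700/18700 = e^((0.034 − 0.009)t) → ln(2.60428) = 0.025·t
t = 0.95716 / 0.025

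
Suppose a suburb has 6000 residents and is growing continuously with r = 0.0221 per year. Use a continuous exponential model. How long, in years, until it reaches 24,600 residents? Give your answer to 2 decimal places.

t ≈ 63.85 years

24600 = 6000 · e^(0.0221·t)
t = ln(24600/6000) / 0.0221 = ln(4.1) / 0.0221 = 1.41099 / 0.0221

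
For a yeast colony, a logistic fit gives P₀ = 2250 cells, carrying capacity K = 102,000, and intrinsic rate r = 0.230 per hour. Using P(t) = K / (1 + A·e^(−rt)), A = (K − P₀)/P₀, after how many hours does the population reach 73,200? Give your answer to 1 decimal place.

t ≈ 20.5 hours

A = (102000 − 2250)/2250 = 44.33333
73200 = 102000/(1 + 44.33333·e^(−0.23t)) → 1 + 44.33333·e^(−0.23t) = 1.39344
e^(−0.23t) = 0.008875 → t = ln(112.68056)/0.23 = 4.72456/0.23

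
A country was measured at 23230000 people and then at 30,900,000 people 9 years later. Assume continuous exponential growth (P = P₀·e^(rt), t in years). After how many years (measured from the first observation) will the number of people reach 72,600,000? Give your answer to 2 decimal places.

r = ln(30900000/23230000) / 9 ≈ 0.031701 per year
t = ln(72600000/23230000) / r = 1.13952 / 0.031701 ≈ 35.946

t ≈ 35.95 years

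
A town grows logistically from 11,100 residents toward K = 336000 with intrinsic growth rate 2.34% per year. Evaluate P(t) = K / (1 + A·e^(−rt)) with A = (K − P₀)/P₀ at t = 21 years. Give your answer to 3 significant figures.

A = (336000 − 11100)/11100 = 29.27027
P(21) = 336000 / (1 + 29.27027·e^(−0.0234·21)) = 336000 / (1 + 29.27027·0.611769)
= 336000 / 18.90665 ≈ 17771.52

≈ 17,800 residents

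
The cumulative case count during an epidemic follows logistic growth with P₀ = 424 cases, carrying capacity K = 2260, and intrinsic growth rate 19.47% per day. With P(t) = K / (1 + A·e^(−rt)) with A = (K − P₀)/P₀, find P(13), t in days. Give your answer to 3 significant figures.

A = (2260 − 424)/424 = 4.33019
P(13) = 2260 / (1 + 4.33019·e^(−0.1947·13)) = 2260 / (1 + 4.33019·0.079571)
= 2260 / 1.34456 ≈ 1680.85

≈ 1,680 cases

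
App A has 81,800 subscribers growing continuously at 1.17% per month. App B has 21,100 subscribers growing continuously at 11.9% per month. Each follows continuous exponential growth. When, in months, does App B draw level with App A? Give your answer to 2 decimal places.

81800·e^(0.0117t) = 21100·e^(0.119t)
81800/21100 = e^((0.119 − 0.0117)t) → ln(3.87678) = 0.1073·t
t = 1.355 / 0.1073

t ≈ 12.63 months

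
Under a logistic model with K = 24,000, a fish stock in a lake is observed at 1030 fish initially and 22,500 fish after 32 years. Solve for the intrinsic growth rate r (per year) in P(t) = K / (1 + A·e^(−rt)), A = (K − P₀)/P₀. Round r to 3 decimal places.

r ≈ 0.182 per year

A = (24000 − 1030)/1030 = 22.30097
22500 = 24000/(1 + 22.30097·e^(−r·32)) → e^(−32r) = (1.06667 − 1)/22.30097 = 0.002989
r = −ln(0.002989)/32 = 5.81268/32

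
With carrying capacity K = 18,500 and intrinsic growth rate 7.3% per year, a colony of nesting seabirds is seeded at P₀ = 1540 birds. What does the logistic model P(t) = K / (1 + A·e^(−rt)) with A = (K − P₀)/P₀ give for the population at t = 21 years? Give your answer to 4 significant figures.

≈ 5,477 birds

A = (18500 − 1540)/1540 = 11.01299
P(21) = 18500 / (1 + 11.01299·e^(−0.073·21)) = 18500 / (1 + 11.01299·0.215887)
= 18500 / 3.37756 ≈ 5477.33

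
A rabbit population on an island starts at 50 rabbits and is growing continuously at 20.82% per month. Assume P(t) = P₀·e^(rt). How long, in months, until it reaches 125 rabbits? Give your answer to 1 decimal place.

125 = 50 · e^(0.2082·t)
t = ln(125/50) / 0.2082 = ln(2.5) / 0.2082 = 0.91629 / 0.2082

t ≈ 4.4 months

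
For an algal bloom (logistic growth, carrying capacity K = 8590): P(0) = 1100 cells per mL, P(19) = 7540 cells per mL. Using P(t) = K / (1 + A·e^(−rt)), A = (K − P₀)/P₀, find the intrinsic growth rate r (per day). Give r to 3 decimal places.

A = (8590 − 1100)/1100 = 6.80909
7540 = 8590/(1 + 6.80909·e^(−r·19)) → e^(−19r) = (1.13926 − 1)/6.80909 = 0.020452
r = −ln(0.020452)/19 = 3.88969/19

r ≈ 0.205 per day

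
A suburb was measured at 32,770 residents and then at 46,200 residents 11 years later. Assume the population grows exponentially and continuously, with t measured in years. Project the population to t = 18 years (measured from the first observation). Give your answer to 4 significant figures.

≈ 57,490 residents

r = ln(46200/32770) / 11 ≈ 0.031224 per year
P(18) = 32770 · e^(0.031224·18) = 32770 · 1.75424 ≈ 57486.45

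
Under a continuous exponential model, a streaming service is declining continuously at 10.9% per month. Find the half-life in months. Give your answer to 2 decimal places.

half-life = ln(2) / |r| = 0.69315 / 0.109

half-life ≈ 6.36 months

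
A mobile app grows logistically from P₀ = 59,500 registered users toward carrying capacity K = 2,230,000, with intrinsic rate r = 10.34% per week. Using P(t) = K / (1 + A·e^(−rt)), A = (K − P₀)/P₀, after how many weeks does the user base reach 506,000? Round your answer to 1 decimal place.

A = (2230000 − 59500)/59500 = 36.47899
506000 = 2230000/(1 + 36.47899·e^(−0.1034t)) → 1 + 36.47899·e^(−0.1034t) = 4.40711
e^(−0.1034t) = 0.093399 → t = ln(10.70671)/0.1034 = 2.37087/0.1034

t ≈ 22.9 weeks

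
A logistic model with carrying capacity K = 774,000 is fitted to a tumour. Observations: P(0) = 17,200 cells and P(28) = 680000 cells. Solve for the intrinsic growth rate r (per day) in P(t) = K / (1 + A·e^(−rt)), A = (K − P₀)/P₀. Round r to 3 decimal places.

A = (774000 − 17200)/17200 = 44
680000 = 774000/(1 + 44·e^(−r·28)) → e^(−28r) = (1.13824 − 1)/44 = 0.003142
r = −ln(0.003142)/28 = 5.76299/28

r ≈ 0.206 per day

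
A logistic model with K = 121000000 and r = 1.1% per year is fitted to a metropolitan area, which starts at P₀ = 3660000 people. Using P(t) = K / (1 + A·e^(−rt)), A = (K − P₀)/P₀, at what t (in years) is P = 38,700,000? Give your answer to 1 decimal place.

A = (121000000 − 3660000)/3660000 = 32.06011
38700000 = 121000000/(1 + 32.06011·e^(−0.011t)) → 1 + 32.06011·e^(−0.011t) = 3.12661
e^(−0.011t) = 0.066332 → t = ln(15.07565)/0.011 = 2.71308/0.011

t ≈ 246.6 years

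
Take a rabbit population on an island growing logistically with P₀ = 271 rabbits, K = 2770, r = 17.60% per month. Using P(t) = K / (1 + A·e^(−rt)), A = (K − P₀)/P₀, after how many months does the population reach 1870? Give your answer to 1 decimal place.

A = (2770 − 271)/271 = 9.2214
1870 = 2770/(1 + 9.2214·e^(−0.176t)) → 1 + 9.2214·e^(−0.176t) = 1.48128
e^(−0.176t) = 0.052192 → t = ln(19.16002)/0.176 = 2.95283/0.176

t ≈ 16.8 months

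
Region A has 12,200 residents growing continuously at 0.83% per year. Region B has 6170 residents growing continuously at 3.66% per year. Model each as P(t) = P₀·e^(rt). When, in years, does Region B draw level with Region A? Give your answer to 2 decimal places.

t ≈ 24.09 years

12200·e^(0.0083t) = 6170·e^(0.0366t)
12200/6170 = e^((0.0366 − 0.0083)t) → ln(1.97731) = 0.0283·t
t = 0.68174 / 0.0283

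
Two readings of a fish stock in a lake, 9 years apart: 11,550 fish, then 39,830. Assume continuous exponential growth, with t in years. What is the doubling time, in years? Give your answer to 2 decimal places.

r = ln(39830/11550) / 9 = ln(3.44848) / 9 ≈ 0.137548 per year
doubling time = ln 2 / |r| = 0.69315 / 0.137548

doubling time ≈ 5.04 years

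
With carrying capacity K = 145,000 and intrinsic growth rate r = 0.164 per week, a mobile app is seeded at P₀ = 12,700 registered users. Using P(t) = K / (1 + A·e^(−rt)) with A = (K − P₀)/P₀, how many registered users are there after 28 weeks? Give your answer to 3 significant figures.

A = (145000 − 12700)/12700 = 10.41732
P(28) = 145000 / (1 + 10.41732·e^(−0.164·28)) = 145000 / (1 + 10.41732·0.010133)
= 145000 / 1.10555 ≈ 131155.93

≈ 131,000 registered users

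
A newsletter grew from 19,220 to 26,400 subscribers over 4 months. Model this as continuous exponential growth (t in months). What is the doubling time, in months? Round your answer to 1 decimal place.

doubling time ≈ 8.7 months

r = ln(26400/19220) / 4 = ln(1.37357) / 4 ≈ 0.079353 per month
doubling time = ln 2 / |r| = 0.69315 / 0.079353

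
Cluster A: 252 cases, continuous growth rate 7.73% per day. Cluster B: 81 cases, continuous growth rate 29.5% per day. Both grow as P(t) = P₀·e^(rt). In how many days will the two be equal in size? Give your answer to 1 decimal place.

252·e^(0.0773t) = 81·e^(0.295t)
252/81 = e^((0.295 − 0.0773)t) → ln(3.11111) = 0.2177·t
t = 1.13498 / 0.2177

t ≈ 5.2 days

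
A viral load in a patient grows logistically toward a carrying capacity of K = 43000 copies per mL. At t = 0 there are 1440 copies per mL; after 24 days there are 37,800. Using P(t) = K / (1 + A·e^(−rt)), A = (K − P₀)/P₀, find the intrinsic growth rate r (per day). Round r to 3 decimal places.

A = (43000 − 1440)/1440 = 28.86111
37800 = 43000/(1 + 28.86111·e^(−r·24)) → e^(−24r) = (1.13757 − 1)/28.86111 = 0.004766
r = −ln(0.004766)/24 = 5.34615/24

r ≈ 0.223 per day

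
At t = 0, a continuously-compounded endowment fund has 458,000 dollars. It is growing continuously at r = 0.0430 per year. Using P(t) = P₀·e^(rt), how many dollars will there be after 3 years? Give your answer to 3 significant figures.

≈ 521,000 dollars

P(3) = 458000 · e^(0.043·3) = 458000 · e^(0.129)
= 458000 · 1.13769 ≈ 521062.08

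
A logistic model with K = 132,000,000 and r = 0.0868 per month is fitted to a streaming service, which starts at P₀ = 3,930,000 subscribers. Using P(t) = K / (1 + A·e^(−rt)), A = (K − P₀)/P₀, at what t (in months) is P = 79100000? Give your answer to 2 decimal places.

t ≈ 44.77 months

A = (132000000 − 3930000)/3930000 = 32.58779
79100000 = 132000000/(1 + 32.58779·e^(−0.0868t)) → 1 + 32.58779·e^(−0.0868t) = 1.66877
e^(−0.0868t) = 0.020522 → t = ln(48.72767)/0.0868 = 3.88625/0.0868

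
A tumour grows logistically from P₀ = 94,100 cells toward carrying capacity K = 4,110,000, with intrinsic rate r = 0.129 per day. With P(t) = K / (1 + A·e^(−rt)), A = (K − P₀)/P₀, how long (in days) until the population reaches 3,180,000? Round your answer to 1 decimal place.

A = (4110000 − 94100)/94100 = 42.67694
3180000 = 4110000/(1 + 42.67694·e^(−0.129t)) → 1 + 42.67694·e^(−0.129t) = 1.29245
e^(−0.129t) = 0.006853 → t = ln(145.9276)/0.129 = 4.98311/0.129

t ≈ 38.6 days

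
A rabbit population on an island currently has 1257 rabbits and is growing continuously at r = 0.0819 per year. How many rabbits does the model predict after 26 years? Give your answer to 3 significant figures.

P(26) = 1257 · e^(0.0819·26) = 1257 · e^(2.1294)
= 1257 · 8.40982 ≈ 10571.14

≈ 10,600 rabbits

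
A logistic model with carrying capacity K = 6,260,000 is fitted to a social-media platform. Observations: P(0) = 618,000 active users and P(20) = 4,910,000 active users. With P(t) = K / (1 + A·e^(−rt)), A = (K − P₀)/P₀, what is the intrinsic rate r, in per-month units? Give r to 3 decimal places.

A = (6260000 − 618000)/618000 = 9.12945
4910000 = 6260000/(1 + 9.12945·e^(−r·20)) → e^(−20r) = (1.27495 − 1)/9.12945 = 0.030117
r = −ln(0.030117)/20 = 3.50267/20

r ≈ 0.175 per month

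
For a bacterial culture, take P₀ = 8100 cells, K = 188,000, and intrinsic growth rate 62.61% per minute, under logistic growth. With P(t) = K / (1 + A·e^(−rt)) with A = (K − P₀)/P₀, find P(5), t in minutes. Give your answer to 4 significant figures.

A = (188000 − 8100)/8100 = 22.20988
P(5) = 188000 / (1 + 22.20988·e^(−0.6261·5)) = 188000 / (1 + 22.20988·0.043696)
= 188000 / 1.97048 ≈ 95408.15

≈ 95,410 cells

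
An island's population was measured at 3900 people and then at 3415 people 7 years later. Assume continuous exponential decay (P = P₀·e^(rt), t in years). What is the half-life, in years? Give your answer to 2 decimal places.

r = ln(3415/3900) / 7 = ln(0.87564) / 7 ≈ -0.018971 per year
half-life = ln 2 / |r| = 0.69315 / 0.018971

half-life ≈ 36.54 years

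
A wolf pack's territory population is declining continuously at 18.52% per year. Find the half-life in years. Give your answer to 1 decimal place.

half-life = ln(2) / |r| = 0.69315 / 0.1852

half-life ≈ 3.7 years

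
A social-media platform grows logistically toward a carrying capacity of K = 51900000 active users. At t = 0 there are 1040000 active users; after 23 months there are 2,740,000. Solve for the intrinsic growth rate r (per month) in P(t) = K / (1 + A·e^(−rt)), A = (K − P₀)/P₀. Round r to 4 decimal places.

A = (51900000 − 1040000)/1040000 = 48.90385
2740000 = 51900000/(1 + 48.90385·e^(−r·23)) → e^(−23r) = (18.94161 − 1)/48.90385 = 0.366875
r = −ln(0.366875)/23 = 1.00273/23

r ≈ 0.0436 per month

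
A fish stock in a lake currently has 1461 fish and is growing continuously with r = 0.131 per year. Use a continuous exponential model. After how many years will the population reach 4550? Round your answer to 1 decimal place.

t ≈ 8.7 years

4550 = 1461 · e^(0.131·t)
t = ln(4550/1461) / 0.131 = ln(3.11431) / 0.131 = 1.13601 / 0.131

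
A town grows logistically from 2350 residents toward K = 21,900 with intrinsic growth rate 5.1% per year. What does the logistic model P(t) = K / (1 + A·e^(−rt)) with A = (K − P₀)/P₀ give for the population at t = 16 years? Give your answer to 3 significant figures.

A = (21900 − 2350)/2350 = 8.31915
P(16) = 21900 / (1 + 8.31915·e^(−0.051·16)) = 21900 / (1 + 8.31915·0.442197)
= 21900 / 4.6787 ≈ 4680.79

≈ 4,680 residents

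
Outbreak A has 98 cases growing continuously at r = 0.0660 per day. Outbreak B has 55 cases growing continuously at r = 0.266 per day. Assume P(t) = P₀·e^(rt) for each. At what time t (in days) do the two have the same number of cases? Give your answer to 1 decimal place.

98·e^(0.066t) = 55·e^(0.266t)
98/55 = e^((0.266 − 0.066)t) → ln(1.78182) = 0.2·t
t = 0.57763 / 0.2

t ≈ 2.9 days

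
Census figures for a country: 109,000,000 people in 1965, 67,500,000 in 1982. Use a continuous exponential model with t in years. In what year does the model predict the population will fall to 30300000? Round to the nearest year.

year 2010

r = ln(67500000/109000000) / 17 = -0.47922/17 ≈ -0.028189 per year
t = ln(30300000/109000000) / r = -1.2802/-0.028189 ≈ 45.41 years after 1965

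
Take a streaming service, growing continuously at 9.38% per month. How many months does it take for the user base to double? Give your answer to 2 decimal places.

doubling time ≈ 7.39 months

doubling time = ln(2) / |r| = 0.69315 / 0.0938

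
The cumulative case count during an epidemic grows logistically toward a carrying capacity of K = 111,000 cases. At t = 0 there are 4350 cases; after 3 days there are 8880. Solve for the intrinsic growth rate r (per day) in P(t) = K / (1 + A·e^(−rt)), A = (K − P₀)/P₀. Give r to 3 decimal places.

r ≈ 0.252 per day

A = (111000 − 4350)/4350 = 24.51724
8880 = 111000/(1 + 24.51724·e^(−r·3)) → e^(−3r) = (12.5 − 1)/24.51724 = 0.469058
r = −ln(0.469058)/3 = 0.75703/3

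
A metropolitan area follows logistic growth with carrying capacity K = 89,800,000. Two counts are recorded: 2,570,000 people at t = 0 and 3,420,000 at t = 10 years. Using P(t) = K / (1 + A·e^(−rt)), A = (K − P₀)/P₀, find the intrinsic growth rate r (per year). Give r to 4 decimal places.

A = (89800000 − 2570000)/2570000 = 33.94163
3420000 = 89800000/(1 + 33.94163·e^(−r·10)) → e^(−10r) = (26.25731 − 1)/33.94163 = 0.744139
r = −ln(0.744139)/10 = 0.29553/10

r ≈ 0.0296 per year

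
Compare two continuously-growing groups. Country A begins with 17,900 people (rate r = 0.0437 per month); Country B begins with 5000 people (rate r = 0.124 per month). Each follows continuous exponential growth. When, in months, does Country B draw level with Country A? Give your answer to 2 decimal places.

17900·e^(0.0437t) = 5000·e^(0.124t)
17900/5000 = e^((0.124 − 0.0437)t) → ln(3.58) = 0.0803·t
t = 1.27536 / 0.0803

t ≈ 15.88 months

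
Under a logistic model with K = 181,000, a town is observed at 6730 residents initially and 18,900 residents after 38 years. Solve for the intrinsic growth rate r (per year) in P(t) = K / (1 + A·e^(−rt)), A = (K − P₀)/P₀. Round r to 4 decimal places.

A = (181000 − 6730)/6730 = 25.8945
18900 = 181000/(1 + 25.8945·e^(−r·38)) → e^(−38r) = (9.57672 − 1)/25.8945 = 0.331218
r = −ln(0.331218)/38 = 1.10498/38

r ≈ 0.0291 per year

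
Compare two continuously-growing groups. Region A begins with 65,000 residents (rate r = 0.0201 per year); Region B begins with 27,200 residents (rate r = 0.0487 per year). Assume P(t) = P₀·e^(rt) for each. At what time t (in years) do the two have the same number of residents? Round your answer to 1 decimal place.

t ≈ 30.5 years

65000·e^(0.0201t) = 27200·e^(0.0487t)
65000/27200 = e^((0.0487 − 0.0201)t) → ln(2.38971) = 0.0286·t
t = 0.87117 / 0.0286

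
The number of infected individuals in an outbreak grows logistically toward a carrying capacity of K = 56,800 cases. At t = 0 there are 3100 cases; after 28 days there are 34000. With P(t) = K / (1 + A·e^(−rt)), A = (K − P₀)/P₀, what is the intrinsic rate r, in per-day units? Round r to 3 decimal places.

r ≈ 0.116 per day

A = (56800 − 3100)/3100 = 17.32258
34000 = 56800/(1 + 17.32258·e^(−r·28)) → e^(−28r) = (1.67059 − 1)/17.32258 = 0.038712
r = −ln(0.038712)/28 = 3.25161/28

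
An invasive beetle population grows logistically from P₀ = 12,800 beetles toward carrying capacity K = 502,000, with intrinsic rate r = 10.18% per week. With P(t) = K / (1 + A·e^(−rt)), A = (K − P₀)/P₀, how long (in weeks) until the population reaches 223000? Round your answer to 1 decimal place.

t ≈ 33.6 weeks

A = (502000 − 12800)/12800 = 38.21875
223000 = 502000/(1 + 38.21875·e^(−0.1018t)) → 1 + 38.21875·e^(−0.1018t) = 2.25112
e^(−0.1018t) = 0.032736 → t = ln(30.5476)/0.1018 = 3.41929/0.1018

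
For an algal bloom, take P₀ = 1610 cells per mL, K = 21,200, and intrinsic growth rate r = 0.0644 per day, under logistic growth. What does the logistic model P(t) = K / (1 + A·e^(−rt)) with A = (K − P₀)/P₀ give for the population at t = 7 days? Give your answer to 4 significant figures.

A = (21200 − 1610)/1610 = 12.1677
P(7) = 21200 / (1 + 12.1677·e^(−0.0644·7)) = 21200 / (1 + 12.1677·0.637118)
= 21200 / 8.75226 ≈ 2422.23

≈ 2,422 cells per mL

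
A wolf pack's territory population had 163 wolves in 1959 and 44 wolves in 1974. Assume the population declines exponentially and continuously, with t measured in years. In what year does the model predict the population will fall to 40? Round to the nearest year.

r = ln(44/163) / 15 = -1.30956/15 ≈ -0.087304 per year
t = ln(40/163) / r = -1.40487/-0.087304 ≈ 16.09 years after 1959

year 1975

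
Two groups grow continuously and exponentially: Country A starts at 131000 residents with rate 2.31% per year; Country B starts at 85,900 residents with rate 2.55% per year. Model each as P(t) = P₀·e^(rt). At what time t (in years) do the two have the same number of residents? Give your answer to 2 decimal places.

t ≈ 175.84 years

131000·e^(0.0231t) = 85900·e^(0.0255t)
131000/85900 = e^((0.0255 − 0.0231)t) → ln(1.52503) = 0.0024·t
t = 0.42201 / 0.0024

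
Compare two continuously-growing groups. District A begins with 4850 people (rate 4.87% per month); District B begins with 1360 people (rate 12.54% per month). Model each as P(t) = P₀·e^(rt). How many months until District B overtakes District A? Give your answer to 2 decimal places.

t ≈ 16.58 months

4850·e^(0.0487t) = 1360·e^(0.1254t)
4850/1360 = e^((0.1254 − 0.0487)t) → ln(3.56618) = 0.0767·t
t = 1.27149 / 0.0767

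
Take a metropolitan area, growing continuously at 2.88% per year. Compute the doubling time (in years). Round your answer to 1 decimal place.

doubling time ≈ 24.1 years

doubling time = ln(2) / |r| = 0.69315 / 0.0288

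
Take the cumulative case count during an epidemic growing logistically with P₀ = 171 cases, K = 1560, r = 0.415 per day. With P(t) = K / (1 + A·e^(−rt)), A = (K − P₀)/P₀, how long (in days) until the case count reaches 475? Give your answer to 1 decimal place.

A = (1560 − 171)/171 = 8.12281
475 = 1560/(1 + 8.12281·e^(−0.415t)) → 1 + 8.12281·e^(−0.415t) = 3.28421
e^(−0.415t) = 0.28121 → t = ln(3.55607)/0.415 = 1.26866/0.415

t ≈ 3.1 days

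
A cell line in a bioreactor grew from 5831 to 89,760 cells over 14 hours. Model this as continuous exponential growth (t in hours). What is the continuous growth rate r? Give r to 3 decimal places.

89760 = 5831 · e^(r·14)
e^(14r) = 89760/5831 = 15.39359
r = ln(15.39359) / 14 = 2.73395 / 14

r ≈ 0.195 per hour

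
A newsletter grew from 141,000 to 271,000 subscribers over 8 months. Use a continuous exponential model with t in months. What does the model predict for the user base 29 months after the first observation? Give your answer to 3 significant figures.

r = ln(271000/141000) / 8 ≈ 0.08167 per month
P(29) = 141000 · e^(0.08167·29) = 141000 · 10.68057 ≈ 1505960.25

≈ 1,510,000 subscribers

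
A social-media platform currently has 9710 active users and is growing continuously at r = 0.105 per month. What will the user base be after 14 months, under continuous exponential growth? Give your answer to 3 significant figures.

≈ 42,200 active users

P(14) = 9710 · e^(0.105·14) = 9710 · e^(1.47)
= 9710 · 4.34924 ≈ 42231.07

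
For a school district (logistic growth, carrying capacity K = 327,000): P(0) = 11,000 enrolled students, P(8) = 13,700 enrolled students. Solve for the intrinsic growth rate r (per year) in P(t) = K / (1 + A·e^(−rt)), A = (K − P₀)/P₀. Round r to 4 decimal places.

r ≈ 0.0285 per year

A = (327000 − 11000)/11000 = 28.72727
13700 = 327000/(1 + 28.72727·e^(−r·8)) → e^(−8r) = (23.86861 − 1)/28.72727 = 0.796059
r = −ln(0.796059)/8 = 0.22808/8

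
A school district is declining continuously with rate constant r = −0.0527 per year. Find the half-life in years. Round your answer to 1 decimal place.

half-life ≈ 13.2 years

half-life = ln(2) / |r| = 0.69315 / 0.0527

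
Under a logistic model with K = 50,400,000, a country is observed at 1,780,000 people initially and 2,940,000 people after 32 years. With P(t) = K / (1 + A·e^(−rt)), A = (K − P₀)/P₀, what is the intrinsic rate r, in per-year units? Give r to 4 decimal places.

r ≈ 0.0164 per year

A = (50400000 − 1780000)/1780000 = 27.31461
2940000 = 50400000/(1 + 27.31461·e^(−r·32)) → e^(−32r) = (17.14286 − 1)/27.31461 = 0.590997
r = −ln(0.590997)/32 = 0.52594/32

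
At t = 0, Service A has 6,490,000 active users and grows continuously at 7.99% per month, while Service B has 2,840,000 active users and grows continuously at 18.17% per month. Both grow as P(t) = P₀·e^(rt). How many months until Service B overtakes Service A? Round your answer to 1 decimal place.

6490000·e^(0.0799t) = 2840000·e^(0.1817t)
6490000/2840000 = e^((0.1817 − 0.0799)t) → ln(2.28521) = 0.1018·t
t = 0.82646 / 0.1018

t ≈ 8.1 months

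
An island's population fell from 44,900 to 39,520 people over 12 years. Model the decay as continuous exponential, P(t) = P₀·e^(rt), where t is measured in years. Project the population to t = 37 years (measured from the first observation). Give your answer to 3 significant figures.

≈ 30,300 people

r = ln(39520/44900) / 12 ≈ -0.010636 per year
P(37) = 44900 · e^(-0.010636·37) = 44900 · 0.67467 ≈ 30292.77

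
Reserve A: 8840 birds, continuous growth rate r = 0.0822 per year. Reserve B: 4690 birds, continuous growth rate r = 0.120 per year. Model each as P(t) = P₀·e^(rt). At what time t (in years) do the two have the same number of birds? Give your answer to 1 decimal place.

8840·e^(0.0822t) = 4690·e^(0.12t)
8840/4690 = e^((0.12 − 0.0822)t) → ln(1.88486) = 0.0378·t
t = 0.63385 / 0.0378

t ≈ 16.8 years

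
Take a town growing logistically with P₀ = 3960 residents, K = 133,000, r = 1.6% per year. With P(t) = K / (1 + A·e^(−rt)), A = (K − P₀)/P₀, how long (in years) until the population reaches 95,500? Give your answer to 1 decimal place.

A = (133000 − 3960)/3960 = 32.58586
95500 = 133000/(1 + 32.58586·e^(−0.016t)) → 1 + 32.58586·e^(−0.016t) = 1.39267
e^(−0.016t) = 0.01205 → t = ln(82.98532)/0.016 = 4.41866/0.016

t ≈ 276.2 years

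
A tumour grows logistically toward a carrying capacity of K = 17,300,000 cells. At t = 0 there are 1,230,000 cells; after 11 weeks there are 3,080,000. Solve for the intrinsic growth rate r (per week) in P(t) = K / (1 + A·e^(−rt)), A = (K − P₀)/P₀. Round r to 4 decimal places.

r ≈ 0.0946 per week

A = (17300000 − 1230000)/1230000 = 13.06504
3080000 = 17300000/(1 + 13.06504·e^(−r·11)) → e^(−11r) = (5.61688 − 1)/13.06504 = 0.353377
r = −ln(0.353377)/11 = 1.04022/11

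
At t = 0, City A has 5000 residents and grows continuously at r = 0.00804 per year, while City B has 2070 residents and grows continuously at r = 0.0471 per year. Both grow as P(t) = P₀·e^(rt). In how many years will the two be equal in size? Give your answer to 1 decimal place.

5000·e^(0.00804t) = 2070·e^(0.0471t)
5000/2070 = e^((0.0471 − 0.00804)t) → ln(2.41546) = 0.03906·t
t = 0.88189 / 0.03906

t ≈ 22.6 years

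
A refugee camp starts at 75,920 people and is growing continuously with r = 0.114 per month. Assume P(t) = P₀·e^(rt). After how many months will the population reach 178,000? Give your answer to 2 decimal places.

178000 = 75920 · e^(0.114·t)
t = ln(178000/75920) / 0.114 = ln(2.34457) / 0.114 = 0.8521 / 0.114

t ≈ 7.47 months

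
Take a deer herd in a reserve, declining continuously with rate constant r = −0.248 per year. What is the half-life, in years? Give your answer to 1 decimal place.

half-life = ln(2) / |r| = 0.69315 / 0.248

half-life ≈ 2.8 years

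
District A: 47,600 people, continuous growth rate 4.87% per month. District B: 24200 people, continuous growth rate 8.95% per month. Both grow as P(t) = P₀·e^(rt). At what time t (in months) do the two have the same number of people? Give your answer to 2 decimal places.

t ≈ 16.58 months

47600·e^(0.0487t) = 24200·e^(0.0895t)
47600/24200 = e^((0.0895 − 0.0487)t) → ln(1.96694) = 0.0408·t
t = 0.67648 / 0.0408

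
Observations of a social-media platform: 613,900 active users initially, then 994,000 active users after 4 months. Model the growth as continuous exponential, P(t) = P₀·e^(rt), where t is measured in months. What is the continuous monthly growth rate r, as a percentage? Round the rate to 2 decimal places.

r ≈ 12.05% per month

994000 = 613900 · e^(r·4)
e^(4r) = 994000/613900 = 1.61916
r = ln(1.61916) / 4 = 0.48191 / 4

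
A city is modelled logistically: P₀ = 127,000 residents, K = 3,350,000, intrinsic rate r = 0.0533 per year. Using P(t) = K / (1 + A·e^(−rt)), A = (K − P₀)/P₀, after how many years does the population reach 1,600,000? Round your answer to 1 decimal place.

A = (3350000 − 127000)/127000 = 25.37795
1600000 = 3350000/(1 + 25.37795·e^(−0.0533t)) → 1 + 25.37795·e^(−0.0533t) = 2.09375
e^(−0.0533t) = 0.043098 → t = ln(23.2027)/0.0533 = 3.14427/0.0533

t ≈ 59.0 years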